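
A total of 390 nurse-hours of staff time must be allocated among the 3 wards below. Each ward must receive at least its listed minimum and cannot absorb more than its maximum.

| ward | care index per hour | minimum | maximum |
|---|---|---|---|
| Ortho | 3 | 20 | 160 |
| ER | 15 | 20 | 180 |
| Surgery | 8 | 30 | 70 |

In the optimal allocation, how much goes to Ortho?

Meeting every minimum uses 20+20+30 = 70 nurse-hours, leaving 320.
Highest care index per hour first: ER 15 > Surgery 8 > Ortho 3.
ER takes 160 more to reach its cap of 180 → 160 left.
Surgery: +40 to 70 (cap) → 120 left.
Only 120 left; Ortho takes them to reach 140.

140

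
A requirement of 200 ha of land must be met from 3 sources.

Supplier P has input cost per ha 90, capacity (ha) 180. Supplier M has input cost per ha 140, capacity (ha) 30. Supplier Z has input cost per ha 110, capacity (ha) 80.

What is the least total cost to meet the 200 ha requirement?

Cheapest first:
Take 180 from Supplier P at 90 → need 20 more.
Take 20 from Supplier Z at 110 to finish.
Supplier M: unused.
Cost = 180×90 + 20×110 = 18400.

18400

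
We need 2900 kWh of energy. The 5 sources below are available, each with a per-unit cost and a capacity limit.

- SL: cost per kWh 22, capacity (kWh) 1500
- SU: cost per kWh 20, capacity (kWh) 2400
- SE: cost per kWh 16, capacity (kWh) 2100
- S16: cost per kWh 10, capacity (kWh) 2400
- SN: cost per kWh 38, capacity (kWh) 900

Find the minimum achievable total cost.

32000

Fill from the cheapest source first.
S16 at 10: take all 2400 kWh ; 500 still needed.
SE at 16: take 500 of its 2100 ; requirement met.
SU, SL, SN: unused.
Cost = 2400×10 + 500×16 = 32000.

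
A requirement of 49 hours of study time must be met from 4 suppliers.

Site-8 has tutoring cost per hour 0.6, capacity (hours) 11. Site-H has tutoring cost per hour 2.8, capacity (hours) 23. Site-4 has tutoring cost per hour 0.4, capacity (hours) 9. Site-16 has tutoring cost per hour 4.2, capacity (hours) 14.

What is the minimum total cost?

Cheapest first:
Take 9 from Site-4 at 0.4 → need 40 more.
Site-8 (0.6): use full 11 → 29 hours to go.
Site-H (2.8): use full 23 → 6 hours to go.
Site-16 (4.2): take the remaining 6 → done.
Cost = 9×0.4 + 11×0.6 + 23×2.8 + 6×4.2 = 99.8.

99.8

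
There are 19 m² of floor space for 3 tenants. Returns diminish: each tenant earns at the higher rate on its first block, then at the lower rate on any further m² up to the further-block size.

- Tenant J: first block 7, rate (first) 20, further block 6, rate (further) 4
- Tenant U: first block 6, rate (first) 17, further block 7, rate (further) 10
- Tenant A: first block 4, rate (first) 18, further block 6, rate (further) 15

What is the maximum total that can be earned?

344

Order all 6 blocks by rate: Tenant J/first 20 > Tenant A/first 18 > Tenant U/first 17 > Tenant A/second 15 > Tenant U/second 10 > Tenant J/second 4.
Fill Tenant J first block (7 at 20) → 12 left.
Tenant A first at 18: fill all 4 → 8 left.
Tenant U first at 17: fill all 6 → 2 left.
2 remain; put them into Tenant A second at 15.
Total = 20×7 + 18×4 + 17×6 + 15×2 = 344.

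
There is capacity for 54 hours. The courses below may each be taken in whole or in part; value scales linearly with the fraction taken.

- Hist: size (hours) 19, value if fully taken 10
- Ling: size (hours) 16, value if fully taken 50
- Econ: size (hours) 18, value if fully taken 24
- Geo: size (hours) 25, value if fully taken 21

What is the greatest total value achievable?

Sort by value density: Ling 50/16≈3.12, Econ 24/18≈1.33, Geo 21/25≈0.84, Hist 10/19≈0.526.
Take all of Ling (16 hours, value 50) → 38 hours left.
All 18 hours of Econ fit (value 24) → 20 remain.
20 hours left: a 20/25 share of Geo gives 21×20/25 = 16.8.
Total value = 90.8.

90.8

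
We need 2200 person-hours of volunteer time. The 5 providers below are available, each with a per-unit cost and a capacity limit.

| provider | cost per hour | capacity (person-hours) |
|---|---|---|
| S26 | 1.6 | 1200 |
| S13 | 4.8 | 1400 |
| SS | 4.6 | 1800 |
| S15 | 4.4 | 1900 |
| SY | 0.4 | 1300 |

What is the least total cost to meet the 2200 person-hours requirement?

1960

Use providers in increasing cost order.
SY (0.4): use full 1300 → 900 person-hours to go.
S26 at 1.6: take 900 of its 1200 → requirement met.
S15, SS, S13: unused.
Cost = 1300×0.4 + 900×1.6 = 1960.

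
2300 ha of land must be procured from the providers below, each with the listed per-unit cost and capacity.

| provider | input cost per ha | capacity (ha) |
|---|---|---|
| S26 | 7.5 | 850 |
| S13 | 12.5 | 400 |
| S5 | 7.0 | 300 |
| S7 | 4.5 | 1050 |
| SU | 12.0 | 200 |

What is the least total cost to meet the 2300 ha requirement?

Use providers in increasing cost order.
Take 1050 from S7 at 4.5 ; need 1250 more.
S5 at 7.0: take all 300 ha ; 950 still needed.
S26 at 7.5: take all 850 ha ; 100 still needed.
SU at 12.0: take 100 of its 200 ; requirement met.
S13: unused.
Cost = 1050×4.5 + 300×7.0 + 850×7.5 + 100×12.0 = 14400.

14400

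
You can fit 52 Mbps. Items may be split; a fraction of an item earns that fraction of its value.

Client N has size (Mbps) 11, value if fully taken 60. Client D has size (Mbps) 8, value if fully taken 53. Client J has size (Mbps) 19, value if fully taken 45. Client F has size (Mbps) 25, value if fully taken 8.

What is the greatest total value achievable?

Best value per unit of size first: Client D 53/8≈6.62, Client N 60/11≈5.45, Client J 45/19≈2.37, Client F 8/25≈0.32.
Client D: take in full, 8 Mbps for value 53 → 44 left.
Take all of Client N (11 Mbps, value 60) → 33 Mbps left.
All 19 Mbps of Client J fit (value 45) → 14 remain.
Fill the last 14 Mbps with part of Client F: 14/25 of it earns 4.48.
Total value = 162.48.

162.48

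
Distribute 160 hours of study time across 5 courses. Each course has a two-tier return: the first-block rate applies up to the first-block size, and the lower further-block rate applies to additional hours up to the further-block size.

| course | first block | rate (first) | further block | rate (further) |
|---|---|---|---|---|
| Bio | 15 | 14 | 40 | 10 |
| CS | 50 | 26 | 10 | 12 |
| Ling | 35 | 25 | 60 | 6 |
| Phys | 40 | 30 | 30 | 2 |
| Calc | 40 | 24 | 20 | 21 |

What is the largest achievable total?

Rank every tier by rate: Phys/first 30 > CS/first 26 > Ling/first 25 > Calc/first 24 > Calc/second 21 > Bio/first 14 > CS/second 12 > Bio/second 10 > Ling/second 6 > Phys/second 2.
Fill Phys first block (40 at 30) ; 120 left.
CS/first (26): +50 ; 70 left.
Fill Ling first block (35 at 25) ; 35 left.
Calc first at 24: only 35 left, fill 35.
Total = 30×40 + 26×50 + 25×35 + 24×35 = 4215.

4215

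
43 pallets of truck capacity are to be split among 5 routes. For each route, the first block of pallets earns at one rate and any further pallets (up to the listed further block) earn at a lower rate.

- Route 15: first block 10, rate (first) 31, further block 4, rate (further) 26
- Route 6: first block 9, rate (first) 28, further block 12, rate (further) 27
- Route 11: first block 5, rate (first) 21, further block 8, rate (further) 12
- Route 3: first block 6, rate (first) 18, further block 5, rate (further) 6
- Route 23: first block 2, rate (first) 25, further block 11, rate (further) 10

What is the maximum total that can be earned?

1163

Treat each block as its own option and order by rate: Route 15/tier1 31 > Route 6/tier1 28 > Route 6/tier2 27 > Route 15/tier2 26 > Route 23/tier1 25 > Route 11/tier1 21 > Route 3/tier1 18 > Route 11/tier2 12 > Route 23/tier2 10 > Route 3/tier2 6.
Route 15/tier1 (31): +10 → 33 left.
Fill Route 6 tier1 block (9 at 28) → 24 left.
Fill Route 6 tier2 block (12 at 27) → 12 left.
Fill Route 15 tier2 block (4 at 26) → 8 left.
Route 23 tier1 at 25: fill all 2 → 6 left.
Route 11 tier1 at 21: fill all 5 → 1 left.
Route 3/tier1: +1 of 6 at 18; pool empty.
Total = 31×10 + 28×9 + 27×12 + 26×4 + 25×2 + 21×5 + 18×1 = 1163.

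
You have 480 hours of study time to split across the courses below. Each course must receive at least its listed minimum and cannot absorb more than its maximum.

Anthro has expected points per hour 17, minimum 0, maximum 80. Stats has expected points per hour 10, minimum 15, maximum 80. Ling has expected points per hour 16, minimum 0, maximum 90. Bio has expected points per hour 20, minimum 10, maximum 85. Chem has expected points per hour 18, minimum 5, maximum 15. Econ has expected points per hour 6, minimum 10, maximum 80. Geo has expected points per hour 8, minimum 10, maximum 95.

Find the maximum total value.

Meeting every minimum uses 0+15+0+10+5+10+10 = 50 hours, leaving 430.
Rank by expected points per hour: Bio 20 > Chem 18 > Anthro 17 > Ling 16 > Stats 10 > Geo 8 > Econ 6.
Bio: +75 to 85 (cap) — 355 left.
Chem: +10 to 15 (cap) — 345 left.
Anthro: +80 to 80 (cap) — 265 left.
Ling: +90 to 90 (cap) — 175 left.
Give Stats 65 more to hit its cap of 80 — 110 left.
Geo takes 85 more to reach its cap of 95 — 25 left.
Econ: +25 (room for 70) → 35. Pool exhausted.
Total = 17×80 + 10×80 + 16×90 + 20×85 + 18×15 + 6×35 + 8×95 = 6540.

6540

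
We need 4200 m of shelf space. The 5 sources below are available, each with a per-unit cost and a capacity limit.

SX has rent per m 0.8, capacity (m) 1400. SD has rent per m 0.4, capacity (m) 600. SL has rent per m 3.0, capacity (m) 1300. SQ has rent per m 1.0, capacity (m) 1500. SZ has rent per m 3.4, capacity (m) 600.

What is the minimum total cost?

4960

Fill from the cheapest source first.
Take 600 from SD at 0.4 → need 3600 more.
SX at 0.8: take all 1400 m → 2200 still needed.
Take 1500 from SQ at 1.0 → need 700 more.
SL at 3.0: take 700 of its 1300 → requirement met.
SZ: unused.
Cost = 600×0.4 + 1400×0.8 + 1500×1.0 + 700×3.0 = 4960.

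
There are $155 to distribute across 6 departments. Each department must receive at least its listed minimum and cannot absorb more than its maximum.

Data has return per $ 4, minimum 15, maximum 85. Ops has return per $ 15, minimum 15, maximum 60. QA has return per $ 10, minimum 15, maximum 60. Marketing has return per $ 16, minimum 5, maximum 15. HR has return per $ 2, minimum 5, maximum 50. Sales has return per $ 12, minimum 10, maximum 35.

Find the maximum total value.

1880

Meeting every minimum uses 15+15+15+5+5+10 = 65 $, leaving 90.
Highest return per $ first: Marketing 16 > Ops 15 > Sales 12 > QA 10 > Data 4 > HR 2.
Give Marketing 10 more to hit its cap of 15 — 80 left.
Give Ops 45 more to hit its cap of 60 — 35 left.
Sales takes 25 more to reach its cap of 35 — 10 left.
QA: +10 (room for 45) → 25. Pool exhausted.
Total = 4×15 + 15×60 + 10×25 + 16×15 + 2×5 + 12×35 = 1880.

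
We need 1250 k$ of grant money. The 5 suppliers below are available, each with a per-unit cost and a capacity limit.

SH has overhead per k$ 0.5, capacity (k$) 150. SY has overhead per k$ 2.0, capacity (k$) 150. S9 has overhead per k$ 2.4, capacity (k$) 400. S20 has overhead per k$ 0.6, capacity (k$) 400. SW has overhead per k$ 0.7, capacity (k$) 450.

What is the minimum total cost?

Cheapest first:
SH at 0.5: take all 150 k$ — 1100 still needed.
Take 400 from S20 at 0.6 — need 700 more.
SW at 0.7: take all 450 k$ — 250 still needed.
Take 150 from SY at 2.0 — need 100 more.
S9 at 2.4: take 100 of its 400 — requirement met.
Cost = 150×0.5 + 400×0.6 + 450×0.7 + 150×2.0 + 100×2.4 = 1170.

1170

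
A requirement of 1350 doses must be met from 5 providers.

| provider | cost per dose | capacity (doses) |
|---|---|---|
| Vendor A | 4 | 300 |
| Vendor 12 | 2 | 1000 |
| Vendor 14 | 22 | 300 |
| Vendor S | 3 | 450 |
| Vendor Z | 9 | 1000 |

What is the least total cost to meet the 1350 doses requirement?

3050

Use providers in increasing cost order.
Take 1000 from Vendor 12 at 2 → need 350 more.
Take 350 from Vendor S at 3 to finish.
Vendor A, Vendor Z, Vendor 14: unused.
Cost = 1000×2 + 350×3 = 3050.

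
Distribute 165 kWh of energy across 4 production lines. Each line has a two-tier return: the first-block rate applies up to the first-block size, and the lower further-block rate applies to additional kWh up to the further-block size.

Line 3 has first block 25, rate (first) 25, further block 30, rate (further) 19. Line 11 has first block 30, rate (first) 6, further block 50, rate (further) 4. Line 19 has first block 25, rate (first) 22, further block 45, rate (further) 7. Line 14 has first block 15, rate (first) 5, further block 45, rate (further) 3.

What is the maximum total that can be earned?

2290

Treat each block as its own option and order by rate: Line 3/tier1 25 > Line 19/tier1 22 > Line 3/tier2 19 > Line 19/tier2 7 > Line 11/tier1 6 > Line 14/tier1 5 > Line 11/tier2 4 > Line 14/tier2 3.
Line 3/tier1 (25): +25 ; 140 left.
Line 19/tier1 (22): +25 ; 115 left.
Line 3/tier2 (19): +30 ; 85 left.
Line 19 tier2 at 7: fill all 45 ; 40 left.
Line 11 tier1 at 6: fill all 30 ; 10 left.
10 remain; put them into Line 14 tier1 at 5.
Total = 25×25 + 22×25 + 19×30 + 7×45 + 6×30 + 5×10 = 2290.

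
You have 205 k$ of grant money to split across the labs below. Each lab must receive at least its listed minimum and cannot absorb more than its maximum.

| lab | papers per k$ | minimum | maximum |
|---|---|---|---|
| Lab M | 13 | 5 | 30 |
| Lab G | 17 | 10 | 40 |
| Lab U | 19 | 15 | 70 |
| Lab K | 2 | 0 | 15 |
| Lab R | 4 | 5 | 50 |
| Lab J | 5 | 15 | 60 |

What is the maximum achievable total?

Meeting every minimum uses 5+10+15+0+5+15 = 50 k$, leaving 155.
Highest papers per k$ first: Lab U 19 > Lab G 17 > Lab M 13 > Lab J 5 > Lab R 4 > Lab K 2.
Lab U: +55 to 70 (cap) — 100 left.
Lab G: +30 to 40 (cap) — 70 left.
Lab M: +25 to 30 (cap) — 45 left.
Lab J: +45 to 60 (cap) — 0 left.
Total = 13×30 + 17×40 + 19×70 + 4×5 + 5×60 = 2720.

2720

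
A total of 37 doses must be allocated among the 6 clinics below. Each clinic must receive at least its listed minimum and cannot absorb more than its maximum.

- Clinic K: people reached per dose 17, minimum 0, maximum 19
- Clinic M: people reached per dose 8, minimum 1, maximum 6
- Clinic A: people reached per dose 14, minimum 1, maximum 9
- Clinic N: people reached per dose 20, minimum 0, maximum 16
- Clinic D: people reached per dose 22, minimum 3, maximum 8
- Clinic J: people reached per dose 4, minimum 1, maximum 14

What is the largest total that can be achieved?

Meeting every minimum uses 0+1+1+0+3+1 = 6 doses, leaving 31.
Highest people reached per dose first: Clinic D 22 > Clinic N 20 > Clinic K 17 > Clinic A 14 > Clinic M 8 > Clinic J 4.
Clinic D: +5 to 8 (cap) — 26 left.
Clinic N: +16 to 16 (cap) — 10 left.
Clinic K has room for 19 more but only 10 remain, so it gets 10.
Total = 17×10 + 8×1 + 14×1 + 20×16 + 22×8 + 4×1 = 692.

692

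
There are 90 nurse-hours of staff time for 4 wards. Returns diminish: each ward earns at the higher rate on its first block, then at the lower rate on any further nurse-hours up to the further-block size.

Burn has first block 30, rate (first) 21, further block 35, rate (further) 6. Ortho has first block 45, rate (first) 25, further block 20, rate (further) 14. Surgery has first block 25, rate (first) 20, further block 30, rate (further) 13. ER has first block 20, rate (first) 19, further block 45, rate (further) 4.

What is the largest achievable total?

2055

Rank every tier by rate: Ortho/T1 25 > Burn/T1 21 > Surgery/T1 20 > ER/T1 19 > Ortho/T2 14 > Surgery/T2 13 > Burn/T2 6 > ER/T2 4.
Ortho T1 at 25: fill all 45 — 45 left.
Burn T1 at 21: fill all 30 — 15 left.
Surgery/T1: +15 of 25 at 20; pool empty.
Total = 25×45 + 21×30 + 20×15 = 2055.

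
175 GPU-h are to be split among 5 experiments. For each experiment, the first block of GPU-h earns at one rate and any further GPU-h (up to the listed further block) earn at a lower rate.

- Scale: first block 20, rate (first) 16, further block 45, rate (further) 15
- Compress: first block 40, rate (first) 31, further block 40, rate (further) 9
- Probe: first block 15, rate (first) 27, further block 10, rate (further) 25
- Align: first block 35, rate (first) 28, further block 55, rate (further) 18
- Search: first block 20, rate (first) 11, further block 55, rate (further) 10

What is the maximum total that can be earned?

4185

Rank every tier by rate: Compress/first 31 > Align/first 28 > Probe/first 27 > Probe/second 25 > Align/second 18 > Scale/first 16 > Scale/second 15 > Search/first 11 > Search/second 10 > Compress/second 9.
Fill Compress first block (40 at 31) — 135 left.
Align/first (28): +35 — 100 left.
Fill Probe first block (15 at 27) — 85 left.
Probe/second (25): +10 — 75 left.
Align second at 18: fill all 55 — 20 left.
Fill Scale first block (20 at 16) — 0 left.
Total = 31×40 + 28×35 + 27×15 + 25×10 + 18×55 + 16×20 = 4185.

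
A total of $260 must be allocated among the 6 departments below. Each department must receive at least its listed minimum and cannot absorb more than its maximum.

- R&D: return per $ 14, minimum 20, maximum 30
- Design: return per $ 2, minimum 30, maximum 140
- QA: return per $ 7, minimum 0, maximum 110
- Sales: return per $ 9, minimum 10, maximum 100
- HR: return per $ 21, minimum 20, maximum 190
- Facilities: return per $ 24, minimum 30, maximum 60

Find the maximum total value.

4810

Meeting every minimum uses 20+30+0+10+20+30 = 110 $, leaving 150.
Rank by return per $: Facilities 24 > HR 21 > R&D 14 > Sales 9 > QA 7 > Design 2.
Facilities takes 30 more to reach its cap of 60 — 120 left.
HR: +120 (room for 170) → 140. Pool exhausted.
Total = 14×20 + 2×30 + 9×10 + 21×140 + 24×60 = 4810.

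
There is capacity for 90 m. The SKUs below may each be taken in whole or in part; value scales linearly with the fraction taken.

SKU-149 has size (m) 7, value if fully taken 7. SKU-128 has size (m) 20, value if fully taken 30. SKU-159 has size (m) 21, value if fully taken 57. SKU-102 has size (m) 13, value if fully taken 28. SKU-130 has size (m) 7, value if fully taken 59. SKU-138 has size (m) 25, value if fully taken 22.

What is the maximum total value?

Best value per unit of size first: SKU-130 59/7≈8.43, SKU-159 57/21≈2.71, SKU-102 28/13≈2.15, SKU-128 30/20≈1.5, SKU-149 7/7≈1, SKU-138 22/25≈0.88.
Take all of SKU-130 (7 m, value 59) — 83 m left.
All 21 m of SKU-159 fit (value 57) — 62 remain.
All 13 m of SKU-102 fit (value 28) — 49 remain.
All 20 m of SKU-128 fit (value 30) — 29 remain.
SKU-149: take in full, 7 m for value 7 — 22 left.
Only 22 m remain; take 22/25 of SKU-138 for value 22×22/25 = 19.36.
Total value = 200.36.

200.36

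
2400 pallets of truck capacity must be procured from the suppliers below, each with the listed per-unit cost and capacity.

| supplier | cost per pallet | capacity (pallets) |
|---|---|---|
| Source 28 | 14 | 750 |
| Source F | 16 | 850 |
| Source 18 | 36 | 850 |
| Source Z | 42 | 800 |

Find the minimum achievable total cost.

52900

Cheapest first:
Source 28 at 14: take all 750 pallets → 1650 still needed.
Source F at 16: take all 850 pallets → 800 still needed.
Source 18 (36): take the remaining 800 → done.
Source Z: unused.
Cost = 750×14 + 850×16 + 800×36 = 52900.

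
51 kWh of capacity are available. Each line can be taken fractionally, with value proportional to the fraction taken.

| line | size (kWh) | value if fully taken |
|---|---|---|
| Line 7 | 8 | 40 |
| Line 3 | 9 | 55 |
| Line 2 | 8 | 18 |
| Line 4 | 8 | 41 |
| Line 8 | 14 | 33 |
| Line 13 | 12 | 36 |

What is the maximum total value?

205

Rank by value-to-size ratio: Line 3 55/9≈6.11, Line 4 41/8≈5.12, Line 7 40/8≈5, Line 13 36/12≈3, Line 8 33/14≈2.36, Line 2 18/8≈2.25.
Take all of Line 3 (9 kWh, value 55) — 42 kWh left.
Take all of Line 4 (8 kWh, value 41) — 34 kWh left.
Line 7: take in full, 8 kWh for value 40 — 26 left.
Line 13: take in full, 12 kWh for value 36 — 14 left.
Line 8: take in full, 14 kWh for value 33 — 0 left.
Total value = 205.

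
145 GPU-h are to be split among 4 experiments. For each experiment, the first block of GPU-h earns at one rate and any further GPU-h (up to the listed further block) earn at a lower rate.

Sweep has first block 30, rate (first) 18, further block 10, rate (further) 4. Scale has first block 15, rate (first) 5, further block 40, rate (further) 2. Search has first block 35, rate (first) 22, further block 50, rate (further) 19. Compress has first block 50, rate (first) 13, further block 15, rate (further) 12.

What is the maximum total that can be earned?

2650

Order all 8 blocks by rate: Search/first 22 > Search/second 19 > Sweep/first 18 > Compress/first 13 > Compress/second 12 > Scale/first 5 > Sweep/second 4 > Scale/second 2.
Search first at 22: fill all 35 → 110 left.
Search second at 19: fill all 50 → 60 left.
Sweep/first (18): +30 → 30 left.
Compress/first: +30 of 50 at 13; pool empty.
Total = 22×35 + 19×50 + 18×30 + 13×30 = 2650.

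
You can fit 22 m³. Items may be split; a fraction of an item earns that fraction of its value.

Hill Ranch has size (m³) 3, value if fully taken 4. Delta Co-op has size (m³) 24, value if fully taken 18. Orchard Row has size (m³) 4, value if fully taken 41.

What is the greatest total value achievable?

56.25

Sort by value density: Orchard Row 41/4≈10.2, Hill Ranch 4/3≈1.33, Delta Co-op 18/24≈0.75.
All 4 m³ of Orchard Row fit (value 41) — 18 remain.
Take all of Hill Ranch (3 m³, value 4) — 15 m³ left.
15 m³ left: a 15/24 share of Delta Co-op gives 18×15/24 = 11.25.
Total value = 56.25.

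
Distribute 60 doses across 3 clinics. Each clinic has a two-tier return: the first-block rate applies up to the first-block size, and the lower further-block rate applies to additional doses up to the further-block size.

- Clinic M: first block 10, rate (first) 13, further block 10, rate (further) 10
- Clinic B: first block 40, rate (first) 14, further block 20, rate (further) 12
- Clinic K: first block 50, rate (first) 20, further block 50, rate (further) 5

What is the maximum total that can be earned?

1140

Order all 6 blocks by rate: Clinic K/first 20 > Clinic B/first 14 > Clinic M/first 13 > Clinic B/second 12 > Clinic M/second 10 > Clinic K/second 5.
Fill Clinic K first block (50 at 20) → 10 left.
Clinic B first at 14: only 10 left, fill 10.
Total = 20×50 + 14×10 = 1140.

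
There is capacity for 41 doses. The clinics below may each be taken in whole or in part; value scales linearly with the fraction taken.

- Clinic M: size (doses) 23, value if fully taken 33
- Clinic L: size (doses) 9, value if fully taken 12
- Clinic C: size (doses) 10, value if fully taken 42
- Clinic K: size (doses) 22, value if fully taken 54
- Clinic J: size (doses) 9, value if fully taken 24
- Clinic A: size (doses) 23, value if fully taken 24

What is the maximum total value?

Rank by value-to-size ratio: Clinic C 42/10≈4.2, Clinic J 24/9≈2.67, Clinic K 54/22≈2.45, Clinic M 33/23≈1.43, Clinic L 12/9≈1.33, Clinic A 24/23≈1.04.
All 10 doses of Clinic C fit (value 42) → 31 remain.
All 9 doses of Clinic J fit (value 24) → 22 remain.
All 22 doses of Clinic K fit (value 54) → 0 remain.
Total value = 120.

120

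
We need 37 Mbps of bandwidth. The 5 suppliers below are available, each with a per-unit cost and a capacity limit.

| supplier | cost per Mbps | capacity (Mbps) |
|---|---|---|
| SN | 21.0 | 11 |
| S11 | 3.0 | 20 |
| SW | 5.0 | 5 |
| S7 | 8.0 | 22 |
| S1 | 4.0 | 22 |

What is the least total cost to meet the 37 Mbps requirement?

128

Use suppliers in increasing cost order.
Take 20 from S11 at 3.0 — need 17 more.
S1 (4.0): take the remaining 17 — done.
SW, S7, SN: unused.
Cost = 20×3.0 + 17×4.0 = 128.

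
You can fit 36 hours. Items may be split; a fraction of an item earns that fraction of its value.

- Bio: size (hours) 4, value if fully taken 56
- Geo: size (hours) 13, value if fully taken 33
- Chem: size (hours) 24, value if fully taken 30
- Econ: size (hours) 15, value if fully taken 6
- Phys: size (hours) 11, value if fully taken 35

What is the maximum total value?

Sort by value density: Bio 56/4≈14, Phys 35/11≈3.18, Geo 33/13≈2.54, Chem 30/24≈1.25, Econ 6/15≈0.4.
All 4 hours of Bio fit (value 56) — 32 remain.
Phys: take in full, 11 hours for value 35 — 21 left.
All 13 hours of Geo fit (value 33) — 8 remain.
Fill the last 8 hours with part of Chem: 8/24 of it earns 10.
Total value = 134.

134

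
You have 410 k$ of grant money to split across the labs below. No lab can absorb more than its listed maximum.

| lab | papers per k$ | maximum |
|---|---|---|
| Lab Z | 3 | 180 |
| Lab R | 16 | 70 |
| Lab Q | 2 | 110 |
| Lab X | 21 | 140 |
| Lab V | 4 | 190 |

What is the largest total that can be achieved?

4850

Order the labs by papers per k$: Lab X 21 > Lab R 16 > Lab V 4 > Lab Z 3 > Lab Q 2.
Lab X takes 140 to reach its cap of 140 ; 270 left.
Give Lab R 70 to hit its cap of 70 ; 200 left.
Lab V takes 190 to reach its cap of 190 ; 10 left.
Lab Z has room for 180 but only 10 remain, so it gets 10.
Total = 3×10 + 16×70 + 21×140 + 4×190 = 4850.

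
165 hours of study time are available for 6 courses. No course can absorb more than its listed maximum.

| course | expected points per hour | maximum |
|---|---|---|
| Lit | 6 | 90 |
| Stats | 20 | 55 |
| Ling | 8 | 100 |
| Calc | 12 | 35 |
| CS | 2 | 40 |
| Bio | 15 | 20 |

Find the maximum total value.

2260

Highest expected points per hour first: Stats 20 > Bio 15 > Calc 12 > Ling 8 > Lit 6 > CS 2.
Give Stats 55 to hit its cap of 55 ; 110 left.
Give Bio 20 to hit its cap of 20 ; 90 left.
Calc: +35 to 35 (cap) ; 55 left.
Only 55 left; Ling takes them to reach 55.
Total = 20×55 + 8×55 + 12×35 + 15×20 = 2260.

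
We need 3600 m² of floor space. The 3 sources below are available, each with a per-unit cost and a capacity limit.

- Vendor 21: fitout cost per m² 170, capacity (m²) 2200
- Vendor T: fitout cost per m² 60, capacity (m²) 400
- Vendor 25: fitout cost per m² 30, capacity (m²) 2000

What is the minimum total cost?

288000

Cheapest first:
Take 2000 from Vendor 25 at 30 ; need 1600 more.
Vendor T (60): use full 400 ; 1200 m² to go.
Take 1200 from Vendor 21 at 170 to finish.
Cost = 2000×30 + 400×60 + 1200×170 = 288000.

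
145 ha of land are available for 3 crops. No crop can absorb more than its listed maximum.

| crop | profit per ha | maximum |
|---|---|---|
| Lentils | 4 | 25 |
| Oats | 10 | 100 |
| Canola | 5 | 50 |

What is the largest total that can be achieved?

1225

Order the crops by profit per ha: Oats 10 > Canola 5 > Lentils 4.
Give Oats 100 to hit its cap of 100 → 45 left.
Canola: +45 (room for 50) → 45. Pool exhausted.
Total = 10×100 + 5×45 = 1225.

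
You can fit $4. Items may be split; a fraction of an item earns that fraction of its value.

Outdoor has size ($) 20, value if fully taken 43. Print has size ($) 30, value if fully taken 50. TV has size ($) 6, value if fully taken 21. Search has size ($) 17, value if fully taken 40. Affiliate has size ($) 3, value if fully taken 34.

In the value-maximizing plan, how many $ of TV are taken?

Sort by value density: Affiliate 34/3≈11.3, TV 21/6≈3.5, Search 40/17≈2.35, Outdoor 43/20≈2.15, Print 50/30≈1.67.
All 3 $ of Affiliate fit (value 34) → 1 remain.
Fill the last 1 $ with part of TV: 1/6 of it earns 3.5.

1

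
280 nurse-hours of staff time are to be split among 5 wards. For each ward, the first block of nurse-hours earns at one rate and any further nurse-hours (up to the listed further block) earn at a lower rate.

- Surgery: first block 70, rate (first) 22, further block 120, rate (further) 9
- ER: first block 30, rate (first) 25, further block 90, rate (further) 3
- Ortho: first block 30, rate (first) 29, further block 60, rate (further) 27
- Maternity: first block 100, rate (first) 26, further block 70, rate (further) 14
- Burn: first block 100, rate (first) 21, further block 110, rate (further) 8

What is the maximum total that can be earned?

7160

Order all 10 blocks by rate: Ortho/first 29 > Ortho/second 27 > Maternity/first 26 > ER/first 25 > Surgery/first 22 > Burn/first 21 > Maternity/second 14 > Surgery/second 9 > Burn/second 8 > ER/second 3.
Ortho first at 29: fill all 30 — 250 left.
Ortho/second (27): +60 — 190 left.
Maternity/first (26): +100 — 90 left.
ER first at 25: fill all 30 — 60 left.
60 remain; put them into Surgery first at 22.
Total = 29×30 + 27×60 + 26×100 + 25×30 + 22×60 = 7160.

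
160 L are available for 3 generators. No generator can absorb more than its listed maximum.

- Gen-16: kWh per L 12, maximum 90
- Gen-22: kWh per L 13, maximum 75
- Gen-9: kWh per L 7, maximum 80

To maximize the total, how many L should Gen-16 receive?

85

Highest kWh per L first: Gen-22 13 > Gen-16 12 > Gen-9 7.
Gen-22: +75 to 75 (cap) — 85 left.
Gen-16 has room for 90 but only 85 remain, so it gets 85.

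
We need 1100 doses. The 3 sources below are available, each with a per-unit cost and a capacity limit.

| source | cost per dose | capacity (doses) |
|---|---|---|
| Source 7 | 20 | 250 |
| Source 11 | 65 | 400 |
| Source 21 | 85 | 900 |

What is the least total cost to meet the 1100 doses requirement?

69250

Use sources in increasing cost order.
Source 7 (20): use full 250 — 850 doses to go.
Source 11 (65): use full 400 — 450 doses to go.
Source 21 (85): take the remaining 450 — done.
Cost = 250×20 + 400×65 + 450×85 = 69250.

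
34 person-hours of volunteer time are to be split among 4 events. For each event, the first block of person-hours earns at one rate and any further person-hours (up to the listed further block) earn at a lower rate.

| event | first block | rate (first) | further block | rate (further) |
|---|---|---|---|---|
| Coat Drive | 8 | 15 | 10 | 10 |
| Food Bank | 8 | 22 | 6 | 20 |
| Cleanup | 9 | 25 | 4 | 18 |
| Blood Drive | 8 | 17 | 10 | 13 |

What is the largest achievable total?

Order all 8 blocks by rate: Cleanup/T1 25 > Food Bank/T1 22 > Food Bank/T2 20 > Cleanup/T2 18 > Blood Drive/T1 17 > Coat Drive/T1 15 > Blood Drive/T2 13 > Coat Drive/T2 10.
Fill Cleanup T1 block (9 at 25) → 25 left.
Food Bank T1 at 22: fill all 8 → 17 left.
Food Bank T2 at 20: fill all 6 → 11 left.
Cleanup/T2 (18): +4 → 7 left.
7 remain; put them into Blood Drive T1 at 17.
Total = 25×9 + 22×8 + 20×6 + 18×4 + 17×7 = 712.

712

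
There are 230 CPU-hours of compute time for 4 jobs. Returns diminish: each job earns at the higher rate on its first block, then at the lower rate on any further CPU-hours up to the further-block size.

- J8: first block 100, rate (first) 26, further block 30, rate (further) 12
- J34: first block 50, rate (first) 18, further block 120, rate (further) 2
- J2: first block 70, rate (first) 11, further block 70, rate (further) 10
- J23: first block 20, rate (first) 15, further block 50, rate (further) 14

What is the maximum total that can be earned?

Order all 8 blocks by rate: J8/first 26 > J34/first 18 > J23/first 15 > J23/second 14 > J8/second 12 > J2/first 11 > J2/second 10 > J34/second 2.
Fill J8 first block (100 at 26) → 130 left.
J34 first at 18: fill all 50 → 80 left.
J23/first (15): +20 → 60 left.
J23 second at 14: fill all 50 → 10 left.
10 remain; put them into J8 second at 12.
Total = 26×100 + 18×50 + 15×20 + 14×50 + 12×10 = 4620.

4620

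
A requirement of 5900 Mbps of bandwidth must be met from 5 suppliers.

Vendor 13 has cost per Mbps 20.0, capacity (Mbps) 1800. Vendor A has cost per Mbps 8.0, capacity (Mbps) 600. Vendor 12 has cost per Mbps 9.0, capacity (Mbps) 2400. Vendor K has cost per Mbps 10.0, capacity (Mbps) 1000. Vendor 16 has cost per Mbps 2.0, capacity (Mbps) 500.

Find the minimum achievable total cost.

65400

Cheapest first:
Vendor 16 (2.0): use full 500 — 5400 Mbps to go.
Take 600 from Vendor A at 8.0 — need 4800 more.
Vendor 12 at 9.0: take all 2400 Mbps — 2400 still needed.
Vendor K at 10.0: take all 1000 Mbps — 1400 still needed.
Vendor 13 (20.0): take the remaining 1400 — done.
Cost = 500×2.0 + 600×8.0 + 2400×9.0 + 1000×10.0 + 1400×20.0 = 65400.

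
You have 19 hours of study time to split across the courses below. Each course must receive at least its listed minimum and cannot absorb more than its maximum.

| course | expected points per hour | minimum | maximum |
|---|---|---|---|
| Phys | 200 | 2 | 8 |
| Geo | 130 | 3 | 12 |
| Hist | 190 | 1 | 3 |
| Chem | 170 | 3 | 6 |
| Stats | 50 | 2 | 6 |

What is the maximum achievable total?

Meeting every minimum uses 2+3+1+3+2 = 11 hours, leaving 8.
Order the courses by expected points per hour: Phys 200 > Hist 190 > Chem 170 > Geo 130 > Stats 50.
Phys: +6 to 8 (cap) → 2 left.
Hist: +2 to 3 (cap) → 0 left.
Total = 200×8 + 130×3 + 190×3 + 170×3 + 50×2 = 3170.

3170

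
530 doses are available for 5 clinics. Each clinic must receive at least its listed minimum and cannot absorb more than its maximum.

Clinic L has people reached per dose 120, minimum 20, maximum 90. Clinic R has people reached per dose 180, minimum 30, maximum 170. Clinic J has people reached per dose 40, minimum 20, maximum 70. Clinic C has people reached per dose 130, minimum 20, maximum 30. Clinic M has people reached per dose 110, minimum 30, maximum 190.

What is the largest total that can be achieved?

Meeting every minimum uses 20+30+20+20+30 = 120 doses, leaving 410.
Order the clinics by people reached per dose: Clinic R 180 > Clinic C 130 > Clinic L 120 > Clinic M 110 > Clinic J 40.
Clinic R: +140 to 170 (cap) — 270 left.
Clinic C: +10 to 30 (cap) — 260 left.
Give Clinic L 70 more to hit its cap of 90 — 190 left.
Clinic M takes 160 more to reach its cap of 190 — 30 left.
Clinic J: +30 (room for 50) → 50. Pool exhausted.
Total = 120×90 + 180×170 + 40×50 + 130×30 + 110×190 = 68200.

68200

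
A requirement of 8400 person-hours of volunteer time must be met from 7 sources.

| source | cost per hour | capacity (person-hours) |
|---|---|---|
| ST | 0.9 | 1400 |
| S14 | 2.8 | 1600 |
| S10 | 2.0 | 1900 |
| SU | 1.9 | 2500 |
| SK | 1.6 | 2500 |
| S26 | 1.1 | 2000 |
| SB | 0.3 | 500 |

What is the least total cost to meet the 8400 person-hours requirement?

11410

Cheapest first:
Take 500 from SB at 0.3 ; need 7900 more.
ST at 0.9: take all 1400 person-hours ; 6500 still needed.
S26 (1.1): use full 2000 ; 4500 person-hours to go.
SK (1.6): use full 2500 ; 2000 person-hours to go.
SU at 1.9: take 2000 of its 2500 ; requirement met.
S10, S14: unused.
Cost = 500×0.3 + 1400×0.9 + 2000×1.1 + 2500×1.6 + 2000×1.9 = 11410.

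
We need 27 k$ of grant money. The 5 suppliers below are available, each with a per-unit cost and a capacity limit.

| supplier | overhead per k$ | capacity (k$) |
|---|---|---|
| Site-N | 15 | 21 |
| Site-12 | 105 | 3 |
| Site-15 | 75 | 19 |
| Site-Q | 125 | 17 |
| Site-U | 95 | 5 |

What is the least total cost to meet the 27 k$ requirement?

Use suppliers in increasing cost order.
Take 21 from Site-N at 15 — need 6 more.
Take 6 from Site-15 at 75 to finish.
Site-U, Site-12, Site-Q: unused.
Cost = 21×15 + 6×75 = 765.

765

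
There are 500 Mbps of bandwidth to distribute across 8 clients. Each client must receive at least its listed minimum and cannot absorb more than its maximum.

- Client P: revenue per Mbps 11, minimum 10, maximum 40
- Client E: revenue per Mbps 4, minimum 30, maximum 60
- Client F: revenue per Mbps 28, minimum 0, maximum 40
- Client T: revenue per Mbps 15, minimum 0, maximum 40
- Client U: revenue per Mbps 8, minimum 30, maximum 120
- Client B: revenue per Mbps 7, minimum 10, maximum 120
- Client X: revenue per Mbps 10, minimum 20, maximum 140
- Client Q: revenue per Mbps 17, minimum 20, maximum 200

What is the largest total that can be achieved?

Meeting every minimum uses 10+30+0+0+30+10+20+20 = 120 Mbps, leaving 380.
Highest revenue per Mbps first: Client F 28 > Client Q 17 > Client T 15 > Client P 11 > Client X 10 > Client U 8 > Client B 7 > Client E 4.
Give Client F 40 more to hit its cap of 40 → 340 left.
Give Client Q 180 more to hit its cap of 200 → 160 left.
Client T: +40 to 40 (cap) → 120 left.
Give Client P 30 more to hit its cap of 40 → 90 left.
Client X: +90 (room for 120) → 110. Pool exhausted.
Total = 11×40 + 4×30 + 28×40 + 15×40 + 8×30 + 7×10 + 10×110 + 17×200 = 7090.

7090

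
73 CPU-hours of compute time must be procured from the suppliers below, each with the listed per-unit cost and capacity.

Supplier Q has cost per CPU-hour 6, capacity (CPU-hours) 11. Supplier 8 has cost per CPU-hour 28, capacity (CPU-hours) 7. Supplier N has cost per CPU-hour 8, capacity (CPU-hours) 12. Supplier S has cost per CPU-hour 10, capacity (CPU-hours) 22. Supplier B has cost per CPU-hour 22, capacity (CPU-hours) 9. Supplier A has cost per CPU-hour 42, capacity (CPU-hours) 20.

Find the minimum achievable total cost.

Cheapest first:
Supplier Q at 6: take all 11 CPU-hours ; 62 still needed.
Supplier N at 8: take all 12 CPU-hours ; 50 still needed.
Take 22 from Supplier S at 10 ; need 28 more.
Take 9 from Supplier B at 22 ; need 19 more.
Take 7 from Supplier 8 at 28 ; need 12 more.
Take 12 from Supplier A at 42 to finish.
Cost = 11×6 + 12×8 + 22×10 + 9×22 + 7×28 + 12×42 = 1280.

1280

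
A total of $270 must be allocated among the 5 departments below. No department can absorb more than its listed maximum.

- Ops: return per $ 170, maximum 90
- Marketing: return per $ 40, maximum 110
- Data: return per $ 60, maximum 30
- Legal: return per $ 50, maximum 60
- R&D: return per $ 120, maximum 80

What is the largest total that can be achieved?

30100

Order the departments by return per $: Ops 170 > R&D 120 > Data 60 > Legal 50 > Marketing 40.
Give Ops 90 to hit its cap of 90 — 180 left.
R&D takes 80 to reach its cap of 80 — 100 left.
Data: +30 to 30 (cap) — 70 left.
Legal: +60 to 60 (cap) — 10 left.
Only 10 left; Marketing takes them to reach 10.
Total = 170×90 + 40×10 + 60×30 + 50×60 + 120×80 = 30100.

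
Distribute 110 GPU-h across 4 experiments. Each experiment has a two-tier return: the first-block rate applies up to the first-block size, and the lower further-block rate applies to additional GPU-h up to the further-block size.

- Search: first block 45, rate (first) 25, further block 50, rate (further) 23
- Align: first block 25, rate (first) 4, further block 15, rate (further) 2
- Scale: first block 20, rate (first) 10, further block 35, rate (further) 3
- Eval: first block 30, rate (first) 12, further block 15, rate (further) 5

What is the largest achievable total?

Rank every tier by rate: Search/tier1 25 > Search/tier2 23 > Eval/tier1 12 > Scale/tier1 10 > Eval/tier2 5 > Align/tier1 4 > Scale/tier2 3 > Align/tier2 2.
Search/tier1 (25): +45 ; 65 left.
Search tier2 at 23: fill all 50 ; 15 left.
Eval tier1 at 12: only 15 left, fill 15.
Total = 25×45 + 23×50 + 12×15 = 2455.

2455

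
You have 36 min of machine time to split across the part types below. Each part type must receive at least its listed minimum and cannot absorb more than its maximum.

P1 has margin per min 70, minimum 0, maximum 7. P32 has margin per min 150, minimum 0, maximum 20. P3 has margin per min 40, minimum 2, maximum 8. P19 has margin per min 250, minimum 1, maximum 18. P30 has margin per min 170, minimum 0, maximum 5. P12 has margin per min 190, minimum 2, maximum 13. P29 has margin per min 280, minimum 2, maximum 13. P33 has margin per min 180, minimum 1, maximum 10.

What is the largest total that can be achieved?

Meeting every minimum uses 0+0+2+1+0+2+2+1 = 8 min, leaving 28.
Order the part types by margin per min: P29 280 > P19 250 > P12 190 > P33 180 > P30 170 > P32 150 > P1 70 > P3 40.
P29: +11 to 13 (cap) → 17 left.
P19: +17 to 18 (cap) → 0 left.
Total = 40×2 + 250×18 + 190×2 + 280×13 + 180×1 = 8780.

8780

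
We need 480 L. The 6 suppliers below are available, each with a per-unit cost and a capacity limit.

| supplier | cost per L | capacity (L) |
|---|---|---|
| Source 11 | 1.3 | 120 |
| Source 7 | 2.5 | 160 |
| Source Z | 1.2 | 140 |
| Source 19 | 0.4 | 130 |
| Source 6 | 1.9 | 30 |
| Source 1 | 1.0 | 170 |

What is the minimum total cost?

442

Cheapest first:
Take 130 from Source 19 at 0.4 ; need 350 more.
Source 1 at 1.0: take all 170 L ; 180 still needed.
Source Z at 1.2: take all 140 L ; 40 still needed.
Source 11 at 1.3: take 40 of its 120 ; requirement met.
Source 6, Source 7: unused.
Cost = 130×0.4 + 170×1.0 + 140×1.2 + 40×1.3 = 442.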